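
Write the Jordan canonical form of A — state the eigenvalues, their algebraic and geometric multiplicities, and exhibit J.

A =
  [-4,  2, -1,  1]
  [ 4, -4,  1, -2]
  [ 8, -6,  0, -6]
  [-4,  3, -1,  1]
J_3(-2) ⊕ J_1(-1)

The characteristic polynomial is
  det(x·I − A) = x^4 + 7*x^3 + 18*x^2 + 20*x + 8 = (x + 1)*(x + 2)^3

Eigenvalues and multiplicities (the geometric multiplicity of λ is n − rank(A − λI), which equals the number of Jordan blocks for λ):
  λ = -2: algebraic multiplicity = 3, geometric multiplicity = 1
  λ = -1: algebraic multiplicity = 1, geometric multiplicity = 1

Determining the block sizes for each eigenvalue:
  λ = -2: one block (gm = 1), so the single block has size am = 3 → block sizes [3]
  λ = -1: one block (gm = 1), so the single block has size am = 1 → block sizes [1]

Assembling the blocks gives a Jordan form
J =
  [-2,  1,  0,  0]
  [ 0, -2,  1,  0]
  [ 0,  0, -2,  0]
  [ 0,  0,  0, -1]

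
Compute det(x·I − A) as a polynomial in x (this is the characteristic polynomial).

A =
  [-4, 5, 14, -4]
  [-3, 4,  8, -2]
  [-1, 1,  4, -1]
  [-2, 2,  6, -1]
x^4 - 3*x^3 + 3*x^2 - x

Expanding det(x·I − A) (e.g. by cofactor expansion or by noting that A is similar to its Jordan form J, which has the same characteristic polynomial as A) gives
  χ_A(x) = x^4 - 3*x^3 + 3*x^2 - x
which factors as x*(x - 1)^3. The eigenvalues (with algebraic multiplicities) are λ = 0 with multiplicity 1, λ = 1 with multiplicity 3.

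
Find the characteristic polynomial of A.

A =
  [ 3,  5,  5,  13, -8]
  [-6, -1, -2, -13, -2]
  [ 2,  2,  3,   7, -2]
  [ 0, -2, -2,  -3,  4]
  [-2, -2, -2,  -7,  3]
x^5 - 5*x^4 + 10*x^3 - 10*x^2 + 5*x - 1

Expanding det(x·I − A) (e.g. by cofactor expansion or by noting that A is similar to its Jordan form J, which has the same characteristic polynomial as A) gives
  χ_A(x) = x^5 - 5*x^4 + 10*x^3 - 10*x^2 + 5*x - 1
which factors as (x - 1)^5. The eigenvalues (with algebraic multiplicities) are λ = 1 with multiplicity 5.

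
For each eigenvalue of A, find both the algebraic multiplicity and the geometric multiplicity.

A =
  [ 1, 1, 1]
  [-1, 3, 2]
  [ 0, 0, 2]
λ = 2: alg = 3, geom = 1

Step 1 — factor the characteristic polynomial to read off the algebraic multiplicities:
  χ_A(x) = (x - 2)^3

Step 2 — compute geometric multiplicities via the rank-nullity identity g(λ) = n − rank(A − λI):
  rank(A − (2)·I) = 2, so dim ker(A − (2)·I) = n − 2 = 1

Summary:
  λ = 2: algebraic multiplicity = 3, geometric multiplicity = 1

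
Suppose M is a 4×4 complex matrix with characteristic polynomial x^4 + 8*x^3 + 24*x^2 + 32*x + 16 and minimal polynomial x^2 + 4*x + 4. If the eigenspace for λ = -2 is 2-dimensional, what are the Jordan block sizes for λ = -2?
Block sizes for λ = -2: [2, 2]

Step 1 — from the characteristic polynomial, algebraic multiplicity of λ = -2 is 4. From dim ker(M − (-2)·I) = 2, there are exactly 2 Jordan blocks for λ = -2.
Step 2 — from the minimal polynomial, the factor (x + 2)^2 tells us the largest block for λ = -2 has size 2.
Step 3 — with total size 4, 2 blocks, and largest block 2, the block sizes (in nonincreasing order) are [2, 2].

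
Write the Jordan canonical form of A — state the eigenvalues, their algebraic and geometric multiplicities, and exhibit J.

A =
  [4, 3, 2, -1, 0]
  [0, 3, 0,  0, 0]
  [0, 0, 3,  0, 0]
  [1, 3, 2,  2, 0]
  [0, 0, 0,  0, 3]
J_2(3) ⊕ J_1(3) ⊕ J_1(3) ⊕ J_1(3)

The characteristic polynomial is
  det(x·I − A) = x^5 - 15*x^4 + 90*x^3 - 270*x^2 + 405*x - 243 = (x - 3)^5

Eigenvalues and multiplicities (the geometric multiplicity of λ is n − rank(A − λI), which equals the number of Jordan blocks for λ):
  λ = 3: algebraic multiplicity = 5, geometric multiplicity = 4

Determining the block sizes for each eigenvalue:
  λ = 3: 4 blocks summing to 5 forces exactly one block of size 2 and the rest size 1 → block sizes [2, 1, 1, 1]

Assembling the blocks gives a Jordan form
J =
  [3, 1, 0, 0, 0]
  [0, 3, 0, 0, 0]
  [0, 0, 3, 0, 0]
  [0, 0, 0, 3, 0]
  [0, 0, 0, 0, 3]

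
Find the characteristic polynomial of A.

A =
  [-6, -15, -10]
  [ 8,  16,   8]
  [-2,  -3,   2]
x^3 - 12*x^2 + 48*x - 64

Expanding det(x·I − A) (e.g. by cofactor expansion or by noting that A is similar to its Jordan form J, which has the same characteristic polynomial as A) gives
  χ_A(x) = x^3 - 12*x^2 + 48*x - 64
which factors as (x - 4)^3. The eigenvalues (with algebraic multiplicities) are λ = 4 with multiplicity 3.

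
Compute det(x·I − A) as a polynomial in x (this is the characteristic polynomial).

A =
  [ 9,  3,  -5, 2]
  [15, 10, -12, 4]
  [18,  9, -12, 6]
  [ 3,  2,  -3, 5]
x^4 - 12*x^3 + 54*x^2 - 108*x + 81

Expanding det(x·I − A) (e.g. by cofactor expansion or by noting that A is similar to its Jordan form J, which has the same characteristic polynomial as A) gives
  χ_A(x) = x^4 - 12*x^3 + 54*x^2 - 108*x + 81
which factors as (x - 3)^4. The eigenvalues (with algebraic multiplicities) are λ = 3 with multiplicity 4.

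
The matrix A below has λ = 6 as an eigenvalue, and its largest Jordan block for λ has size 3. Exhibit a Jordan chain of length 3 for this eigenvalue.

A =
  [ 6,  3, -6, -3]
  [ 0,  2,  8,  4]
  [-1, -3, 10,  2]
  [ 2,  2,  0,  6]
A Jordan chain for λ = 6 of length 3:
v_1 = (0, 0, 1, -2)ᵀ
v_2 = (3, -4, -3, 2)ᵀ
v_3 = (0, 1, 0, 0)ᵀ

Let N = A − (6)·I. We want v_3 with N^3 v_3 = 0 but N^2 v_3 ≠ 0; then v_{j-1} := N · v_j for j = 3, …, 2.

Pick v_3 = (0, 1, 0, 0)ᵀ.
Then v_2 = N · v_3 = (3, -4, -3, 2)ᵀ.
Then v_1 = N · v_2 = (0, 0, 1, -2)ᵀ.

Sanity check: (A − (6)·I) v_1 = (0, 0, 0, 0)ᵀ = 0. ✓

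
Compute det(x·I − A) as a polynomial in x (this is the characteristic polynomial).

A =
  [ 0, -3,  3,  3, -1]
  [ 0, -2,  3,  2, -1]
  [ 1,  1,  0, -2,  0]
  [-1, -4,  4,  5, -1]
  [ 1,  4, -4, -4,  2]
x^5 - 5*x^4 + 10*x^3 - 10*x^2 + 5*x - 1

Expanding det(x·I − A) (e.g. by cofactor expansion or by noting that A is similar to its Jordan form J, which has the same characteristic polynomial as A) gives
  χ_A(x) = x^5 - 5*x^4 + 10*x^3 - 10*x^2 + 5*x - 1
which factors as (x - 1)^5. The eigenvalues (with algebraic multiplicities) are λ = 1 with multiplicity 5.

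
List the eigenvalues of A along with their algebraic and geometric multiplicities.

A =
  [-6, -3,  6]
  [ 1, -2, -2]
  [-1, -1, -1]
λ = -3: alg = 3, geom = 2

Step 1 — factor the characteristic polynomial to read off the algebraic multiplicities:
  χ_A(x) = (x + 3)^3

Step 2 — compute geometric multiplicities via the rank-nullity identity g(λ) = n − rank(A − λI):
  rank(A − (-3)·I) = 1, so dim ker(A − (-3)·I) = n − 1 = 2

Summary:
  λ = -3: algebraic multiplicity = 3, geometric multiplicity = 2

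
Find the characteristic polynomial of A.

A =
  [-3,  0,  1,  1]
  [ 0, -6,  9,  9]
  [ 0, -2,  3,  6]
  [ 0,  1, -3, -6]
x^4 + 12*x^3 + 54*x^2 + 108*x + 81

Expanding det(x·I − A) (e.g. by cofactor expansion or by noting that A is similar to its Jordan form J, which has the same characteristic polynomial as A) gives
  χ_A(x) = x^4 + 12*x^3 + 54*x^2 + 108*x + 81
which factors as (x + 3)^4. The eigenvalues (with algebraic multiplicities) are λ = -3 with multiplicity 4.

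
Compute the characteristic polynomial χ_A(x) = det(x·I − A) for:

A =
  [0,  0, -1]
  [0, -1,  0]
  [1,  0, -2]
x^3 + 3*x^2 + 3*x + 1

Expanding det(x·I − A) (e.g. by cofactor expansion or by noting that A is similar to its Jordan form J, which has the same characteristic polynomial as A) gives
  χ_A(x) = x^3 + 3*x^2 + 3*x + 1
which factors as (x + 1)^3. The eigenvalues (with algebraic multiplicities) are λ = -1 with multiplicity 3.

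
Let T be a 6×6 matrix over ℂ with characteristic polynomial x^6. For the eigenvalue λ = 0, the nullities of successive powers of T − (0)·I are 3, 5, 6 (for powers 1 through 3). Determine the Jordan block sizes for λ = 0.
Block sizes for λ = 0: [3, 2, 1]

From the dimensions of kernels of powers, the number of Jordan blocks of size at least j is d_j − d_{j−1} where d_j = dim ker(N^j) (with d_0 = 0). Computing the differences gives [3, 2, 1].
The number of blocks of size exactly k is (#blocks of size ≥ k) − (#blocks of size ≥ k + 1), so the partition is: 1 block(s) of size 1, 1 block(s) of size 2, 1 block(s) of size 3.
In nonincreasing order the block sizes are [3, 2, 1].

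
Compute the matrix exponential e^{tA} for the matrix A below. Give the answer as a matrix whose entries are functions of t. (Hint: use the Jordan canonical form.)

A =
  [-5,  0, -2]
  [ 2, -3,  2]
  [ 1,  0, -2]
e^{tA} =
  [-exp(-3*t) + 2*exp(-4*t), 0, -2*exp(-3*t) + 2*exp(-4*t)]
  [2*exp(-3*t) - 2*exp(-4*t), exp(-3*t), 2*exp(-3*t) - 2*exp(-4*t)]
  [exp(-3*t) - exp(-4*t), 0, 2*exp(-3*t) - exp(-4*t)]

Strategy: write A = P · J · P⁻¹ where J is a Jordan canonical form, so e^{tA} = P · e^{tJ} · P⁻¹, and e^{tJ} can be computed block-by-block.

A has Jordan form
J =
  [-4,  0,  0]
  [ 0, -3,  0]
  [ 0,  0, -3]
(up to reordering of blocks).

Per-block formulas:
  For a 1×1 block at λ = -3: exp(t · [-3]) = [e^(-3t)].
  For a 1×1 block at λ = -4: exp(t · [-4]) = [e^(-4t)].

After assembling e^{tJ} and conjugating by P, we get:

e^{tA} =
  [-exp(-3*t) + 2*exp(-4*t), 0, -2*exp(-3*t) + 2*exp(-4*t)]
  [2*exp(-3*t) - 2*exp(-4*t), exp(-3*t), 2*exp(-3*t) - 2*exp(-4*t)]
  [exp(-3*t) - exp(-4*t), 0, 2*exp(-3*t) - exp(-4*t)]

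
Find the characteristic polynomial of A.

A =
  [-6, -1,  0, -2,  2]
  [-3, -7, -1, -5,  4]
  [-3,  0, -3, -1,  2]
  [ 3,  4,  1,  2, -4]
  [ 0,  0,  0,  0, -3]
x^5 + 17*x^4 + 115*x^3 + 387*x^2 + 648*x + 432

Expanding det(x·I − A) (e.g. by cofactor expansion or by noting that A is similar to its Jordan form J, which has the same characteristic polynomial as A) gives
  χ_A(x) = x^5 + 17*x^4 + 115*x^3 + 387*x^2 + 648*x + 432
which factors as (x + 3)^3*(x + 4)^2. The eigenvalues (with algebraic multiplicities) are λ = -4 with multiplicity 2, λ = -3 with multiplicity 3.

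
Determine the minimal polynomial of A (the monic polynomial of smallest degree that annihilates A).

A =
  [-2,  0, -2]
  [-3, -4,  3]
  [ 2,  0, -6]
x^2 + 8*x + 16

The characteristic polynomial is χ_A(x) = (x + 4)^3, so the eigenvalues are known. The minimal polynomial is
  m_A(x) = Π_λ (x − λ)^{k_λ}
where k_λ is the size of the *largest* Jordan block for λ (equivalently, the smallest k with (A − λI)^k v = 0 for every generalised eigenvector v of λ).

  λ = -4: largest Jordan block has size 2, contributing (x + 4)^2

So m_A(x) = (x + 4)^2 = x^2 + 8*x + 16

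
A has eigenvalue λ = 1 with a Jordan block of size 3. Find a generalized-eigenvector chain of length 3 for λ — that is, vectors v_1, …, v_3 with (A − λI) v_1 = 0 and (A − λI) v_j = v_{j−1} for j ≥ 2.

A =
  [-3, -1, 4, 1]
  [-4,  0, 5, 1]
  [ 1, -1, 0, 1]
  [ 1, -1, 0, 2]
A Jordan chain for λ = 1 of length 3:
v_1 = (0, -1, 0, -1)ᵀ
v_2 = (-1, -1, -1, -1)ᵀ
v_3 = (0, 1, 0, 0)ᵀ

Let N = A − (1)·I. We want v_3 with N^3 v_3 = 0 but N^2 v_3 ≠ 0; then v_{j-1} := N · v_j for j = 3, …, 2.

Pick v_3 = (0, 1, 0, 0)ᵀ.
Then v_2 = N · v_3 = (-1, -1, -1, -1)ᵀ.
Then v_1 = N · v_2 = (0, -1, 0, -1)ᵀ.

Sanity check: (A − (1)·I) v_1 = (0, 0, 0, 0)ᵀ = 0. ✓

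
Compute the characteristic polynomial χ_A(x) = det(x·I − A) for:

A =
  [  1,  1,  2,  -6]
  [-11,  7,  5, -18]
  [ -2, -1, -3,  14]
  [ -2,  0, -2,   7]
x^4 - 12*x^3 + 54*x^2 - 108*x + 81

Expanding det(x·I − A) (e.g. by cofactor expansion or by noting that A is similar to its Jordan form J, which has the same characteristic polynomial as A) gives
  χ_A(x) = x^4 - 12*x^3 + 54*x^2 - 108*x + 81
which factors as (x - 3)^4. The eigenvalues (with algebraic multiplicities) are λ = 3 with multiplicity 4.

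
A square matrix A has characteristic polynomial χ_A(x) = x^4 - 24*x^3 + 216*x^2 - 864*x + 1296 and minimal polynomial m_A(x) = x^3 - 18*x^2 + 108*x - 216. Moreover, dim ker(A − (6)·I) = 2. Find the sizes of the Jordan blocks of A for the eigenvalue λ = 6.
Block sizes for λ = 6: [3, 1]

Step 1 — from the characteristic polynomial, algebraic multiplicity of λ = 6 is 4. From dim ker(A − (6)·I) = 2, there are exactly 2 Jordan blocks for λ = 6.
Step 2 — from the minimal polynomial, the factor (x − 6)^3 tells us the largest block for λ = 6 has size 3.
Step 3 — with total size 4, 2 blocks, and largest block 3, the block sizes (in nonincreasing order) are [3, 1].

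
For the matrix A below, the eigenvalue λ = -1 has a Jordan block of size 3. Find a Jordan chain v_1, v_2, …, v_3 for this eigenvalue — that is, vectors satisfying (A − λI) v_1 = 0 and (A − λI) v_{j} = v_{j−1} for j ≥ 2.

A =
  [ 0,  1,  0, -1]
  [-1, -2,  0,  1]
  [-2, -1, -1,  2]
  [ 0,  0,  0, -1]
A Jordan chain for λ = -1 of length 3:
v_1 = (0, 0, -1, 0)ᵀ
v_2 = (1, -1, -2, 0)ᵀ
v_3 = (1, 0, 0, 0)ᵀ

Let N = A − (-1)·I. We want v_3 with N^3 v_3 = 0 but N^2 v_3 ≠ 0; then v_{j-1} := N · v_j for j = 3, …, 2.

Pick v_3 = (1, 0, 0, 0)ᵀ.
Then v_2 = N · v_3 = (1, -1, -2, 0)ᵀ.
Then v_1 = N · v_2 = (0, 0, -1, 0)ᵀ.

Sanity check: (A − (-1)·I) v_1 = (0, 0, 0, 0)ᵀ = 0. ✓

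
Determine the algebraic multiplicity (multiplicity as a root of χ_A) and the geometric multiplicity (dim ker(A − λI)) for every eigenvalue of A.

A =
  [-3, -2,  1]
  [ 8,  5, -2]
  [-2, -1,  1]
λ = 1: alg = 3, geom = 1

Step 1 — factor the characteristic polynomial to read off the algebraic multiplicities:
  χ_A(x) = (x - 1)^3

Step 2 — compute geometric multiplicities via the rank-nullity identity g(λ) = n − rank(A − λI):
  rank(A − (1)·I) = 2, so dim ker(A − (1)·I) = n − 2 = 1

Summary:
  λ = 1: algebraic multiplicity = 3, geometric multiplicity = 1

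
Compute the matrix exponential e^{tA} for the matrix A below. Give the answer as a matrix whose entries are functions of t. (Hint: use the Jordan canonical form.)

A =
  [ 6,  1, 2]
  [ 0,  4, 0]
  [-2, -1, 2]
e^{tA} =
  [2*t*exp(4*t) + exp(4*t), t*exp(4*t), 2*t*exp(4*t)]
  [0, exp(4*t), 0]
  [-2*t*exp(4*t), -t*exp(4*t), -2*t*exp(4*t) + exp(4*t)]

Strategy: write A = P · J · P⁻¹ where J is a Jordan canonical form, so e^{tA} = P · e^{tJ} · P⁻¹, and e^{tJ} can be computed block-by-block.

A has Jordan form
J =
  [4, 1, 0]
  [0, 4, 0]
  [0, 0, 4]
(up to reordering of blocks).

Per-block formulas:
  For a 1×1 block at λ = 4: exp(t · [4]) = [e^(4t)].
  For a 2×2 Jordan block J_2(4): exp(t · J_2(4)) = e^(4t)·(I + t·N), where N is the 2×2 nilpotent shift.

After assembling e^{tJ} and conjugating by P, we get:

e^{tA} =
  [2*t*exp(4*t) + exp(4*t), t*exp(4*t), 2*t*exp(4*t)]
  [0, exp(4*t), 0]
  [-2*t*exp(4*t), -t*exp(4*t), -2*t*exp(4*t) + exp(4*t)]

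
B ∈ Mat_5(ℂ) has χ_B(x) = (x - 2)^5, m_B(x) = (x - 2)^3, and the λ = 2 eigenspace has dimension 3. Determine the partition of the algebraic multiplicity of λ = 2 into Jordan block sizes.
Block sizes for λ = 2: [3, 1, 1]

Step 1 — from the characteristic polynomial, algebraic multiplicity of λ = 2 is 5. From dim ker(B − (2)·I) = 3, there are exactly 3 Jordan blocks for λ = 2.
Step 2 — from the minimal polynomial, the factor (x − 2)^3 tells us the largest block for λ = 2 has size 3.
Step 3 — with total size 5, 3 blocks, and largest block 3, the block sizes (in nonincreasing order) are [3, 1, 1].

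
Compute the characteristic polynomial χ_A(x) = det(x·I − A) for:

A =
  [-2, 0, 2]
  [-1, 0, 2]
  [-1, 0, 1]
x^3 + x^2

Expanding det(x·I − A) (e.g. by cofactor expansion or by noting that A is similar to its Jordan form J, which has the same characteristic polynomial as A) gives
  χ_A(x) = x^3 + x^2
which factors as x^2*(x + 1). The eigenvalues (with algebraic multiplicities) are λ = -1 with multiplicity 1, λ = 0 with multiplicity 2.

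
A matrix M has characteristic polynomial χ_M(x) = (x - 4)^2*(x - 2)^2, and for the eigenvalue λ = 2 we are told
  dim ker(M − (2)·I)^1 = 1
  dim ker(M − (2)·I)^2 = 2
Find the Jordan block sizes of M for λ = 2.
Block sizes for λ = 2: [2]

From the dimensions of kernels of powers, the number of Jordan blocks of size at least j is d_j − d_{j−1} where d_j = dim ker(N^j) (with d_0 = 0). Computing the differences gives [1, 1].
The number of blocks of size exactly k is (#blocks of size ≥ k) − (#blocks of size ≥ k + 1), so the partition is: 1 block(s) of size 2.
In nonincreasing order the block sizes are [2].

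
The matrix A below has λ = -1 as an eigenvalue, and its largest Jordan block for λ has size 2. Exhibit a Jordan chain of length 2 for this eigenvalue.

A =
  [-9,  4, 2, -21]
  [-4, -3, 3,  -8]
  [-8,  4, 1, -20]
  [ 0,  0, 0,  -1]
A Jordan chain for λ = -1 of length 2:
v_1 = (-2, -2, -4, 0)ᵀ
v_2 = (5, -1, 0, -2)ᵀ

Let N = A − (-1)·I. We want v_2 with N^2 v_2 = 0 but N^1 v_2 ≠ 0; then v_{j-1} := N · v_j for j = 2, …, 2.

Pick v_2 = (5, -1, 0, -2)ᵀ.
Then v_1 = N · v_2 = (-2, -2, -4, 0)ᵀ.

Sanity check: (A − (-1)·I) v_1 = (0, 0, 0, 0)ᵀ = 0. ✓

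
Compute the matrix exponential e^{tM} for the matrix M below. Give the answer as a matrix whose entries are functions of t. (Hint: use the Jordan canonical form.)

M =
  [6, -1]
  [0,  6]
e^{tM} =
  [exp(6*t), -t*exp(6*t)]
  [0, exp(6*t)]

Strategy: write M = P · J · P⁻¹ where J is a Jordan canonical form, so e^{tM} = P · e^{tJ} · P⁻¹, and e^{tJ} can be computed block-by-block.

M has Jordan form
J =
  [6, 1]
  [0, 6]
(up to reordering of blocks).

Per-block formulas:
  For a 2×2 Jordan block J_2(6): exp(t · J_2(6)) = e^(6t)·(I + t·N), where N is the 2×2 nilpotent shift.

After assembling e^{tJ} and conjugating by P, we get:

e^{tM} =
  [exp(6*t), -t*exp(6*t)]
  [0, exp(6*t)]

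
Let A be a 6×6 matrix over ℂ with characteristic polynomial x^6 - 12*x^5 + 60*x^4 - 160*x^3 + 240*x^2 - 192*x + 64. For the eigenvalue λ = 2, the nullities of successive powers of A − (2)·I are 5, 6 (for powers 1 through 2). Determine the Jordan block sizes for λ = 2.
Block sizes for λ = 2: [2, 1, 1, 1, 1]

From the dimensions of kernels of powers, the number of Jordan blocks of size at least j is d_j − d_{j−1} where d_j = dim ker(N^j) (with d_0 = 0). Computing the differences gives [5, 1].
The number of blocks of size exactly k is (#blocks of size ≥ k) − (#blocks of size ≥ k + 1), so the partition is: 4 block(s) of size 1, 1 block(s) of size 2.
In nonincreasing order the block sizes are [2, 1, 1, 1, 1].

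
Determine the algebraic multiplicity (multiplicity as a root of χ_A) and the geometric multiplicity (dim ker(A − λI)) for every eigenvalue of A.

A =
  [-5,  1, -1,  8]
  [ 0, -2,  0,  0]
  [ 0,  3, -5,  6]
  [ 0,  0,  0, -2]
λ = -5: alg = 2, geom = 1; λ = -2: alg = 2, geom = 2

Step 1 — factor the characteristic polynomial to read off the algebraic multiplicities:
  χ_A(x) = (x + 2)^2*(x + 5)^2

Step 2 — compute geometric multiplicities via the rank-nullity identity g(λ) = n − rank(A − λI):
  rank(A − (-5)·I) = 3, so dim ker(A − (-5)·I) = n − 3 = 1
  rank(A − (-2)·I) = 2, so dim ker(A − (-2)·I) = n − 2 = 2

Summary:
  λ = -5: algebraic multiplicity = 2, geometric multiplicity = 1
  λ = -2: algebraic multiplicity = 2, geometric multiplicity = 2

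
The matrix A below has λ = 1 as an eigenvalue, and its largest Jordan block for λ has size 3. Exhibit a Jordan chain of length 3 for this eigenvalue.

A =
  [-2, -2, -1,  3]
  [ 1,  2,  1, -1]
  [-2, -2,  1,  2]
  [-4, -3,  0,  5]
A Jordan chain for λ = 1 of length 3:
v_1 = (1, 0, 0, 1)ᵀ
v_2 = (-1, 1, 0, 0)ᵀ
v_3 = (0, 0, 1, 0)ᵀ

Let N = A − (1)·I. We want v_3 with N^3 v_3 = 0 but N^2 v_3 ≠ 0; then v_{j-1} := N · v_j for j = 3, …, 2.

Pick v_3 = (0, 0, 1, 0)ᵀ.
Then v_2 = N · v_3 = (-1, 1, 0, 0)ᵀ.
Then v_1 = N · v_2 = (1, 0, 0, 1)ᵀ.

Sanity check: (A − (1)·I) v_1 = (0, 0, 0, 0)ᵀ = 0. ✓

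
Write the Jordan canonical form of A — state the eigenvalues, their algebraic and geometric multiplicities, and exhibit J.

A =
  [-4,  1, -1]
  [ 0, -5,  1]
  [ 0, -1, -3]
J_2(-4) ⊕ J_1(-4)

The characteristic polynomial is
  det(x·I − A) = x^3 + 12*x^2 + 48*x + 64 = (x + 4)^3

Eigenvalues and multiplicities (the geometric multiplicity of λ is n − rank(A − λI), which equals the number of Jordan blocks for λ):
  λ = -4: algebraic multiplicity = 3, geometric multiplicity = 2

Determining the block sizes for each eigenvalue:
  λ = -4: 2 blocks summing to 3 forces exactly one block of size 2 and the rest size 1 → block sizes [2, 1]

Assembling the blocks gives a Jordan form
J =
  [-4,  1,  0]
  [ 0, -4,  0]
  [ 0,  0, -4]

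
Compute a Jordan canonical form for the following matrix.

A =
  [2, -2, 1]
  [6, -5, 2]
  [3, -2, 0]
J_2(-1) ⊕ J_1(-1)

The characteristic polynomial is
  det(x·I − A) = x^3 + 3*x^2 + 3*x + 1 = (x + 1)^3

Eigenvalues and multiplicities (the geometric multiplicity of λ is n − rank(A − λI), which equals the number of Jordan blocks for λ):
  λ = -1: algebraic multiplicity = 3, geometric multiplicity = 2

Determining the block sizes for each eigenvalue:
  λ = -1: 2 blocks summing to 3 forces exactly one block of size 2 and the rest size 1 → block sizes [2, 1]

Assembling the blocks gives a Jordan form
J =
  [-1,  1,  0]
  [ 0, -1,  0]
  [ 0,  0, -1]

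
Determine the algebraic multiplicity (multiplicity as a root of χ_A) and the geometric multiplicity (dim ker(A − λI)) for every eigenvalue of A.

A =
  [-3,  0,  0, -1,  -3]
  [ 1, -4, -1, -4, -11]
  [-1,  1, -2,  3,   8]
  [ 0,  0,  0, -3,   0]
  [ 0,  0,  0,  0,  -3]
λ = -3: alg = 5, geom = 3

Step 1 — factor the characteristic polynomial to read off the algebraic multiplicities:
  χ_A(x) = (x + 3)^5

Step 2 — compute geometric multiplicities via the rank-nullity identity g(λ) = n − rank(A − λI):
  rank(A − (-3)·I) = 2, so dim ker(A − (-3)·I) = n − 2 = 3

Summary:
  λ = -3: algebraic multiplicity = 5, geometric multiplicity = 3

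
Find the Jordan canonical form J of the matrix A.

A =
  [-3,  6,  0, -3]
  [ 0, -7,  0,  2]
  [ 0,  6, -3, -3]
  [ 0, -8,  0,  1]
J_2(-3) ⊕ J_1(-3) ⊕ J_1(-3)

The characteristic polynomial is
  det(x·I − A) = x^4 + 12*x^3 + 54*x^2 + 108*x + 81 = (x + 3)^4

Eigenvalues and multiplicities (the geometric multiplicity of λ is n − rank(A − λI), which equals the number of Jordan blocks for λ):
  λ = -3: algebraic multiplicity = 4, geometric multiplicity = 3

Determining the block sizes for each eigenvalue:
  λ = -3: 3 blocks summing to 4 forces exactly one block of size 2 and the rest size 1 → block sizes [2, 1, 1]

Assembling the blocks gives a Jordan form
J =
  [-3,  1,  0,  0]
  [ 0, -3,  0,  0]
  [ 0,  0, -3,  0]
  [ 0,  0,  0, -3]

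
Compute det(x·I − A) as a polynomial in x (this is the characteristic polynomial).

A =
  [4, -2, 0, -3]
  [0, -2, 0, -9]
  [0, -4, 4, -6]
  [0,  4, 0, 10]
x^4 - 16*x^3 + 96*x^2 - 256*x + 256

Expanding det(x·I − A) (e.g. by cofactor expansion or by noting that A is similar to its Jordan form J, which has the same characteristic polynomial as A) gives
  χ_A(x) = x^4 - 16*x^3 + 96*x^2 - 256*x + 256
which factors as (x - 4)^4. The eigenvalues (with algebraic multiplicities) are λ = 4 with multiplicity 4.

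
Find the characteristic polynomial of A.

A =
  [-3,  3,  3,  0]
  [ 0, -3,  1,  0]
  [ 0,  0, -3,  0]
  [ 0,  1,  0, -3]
x^4 + 12*x^3 + 54*x^2 + 108*x + 81

Expanding det(x·I − A) (e.g. by cofactor expansion or by noting that A is similar to its Jordan form J, which has the same characteristic polynomial as A) gives
  χ_A(x) = x^4 + 12*x^3 + 54*x^2 + 108*x + 81
which factors as (x + 3)^4. The eigenvalues (with algebraic multiplicities) are λ = -3 with multiplicity 4.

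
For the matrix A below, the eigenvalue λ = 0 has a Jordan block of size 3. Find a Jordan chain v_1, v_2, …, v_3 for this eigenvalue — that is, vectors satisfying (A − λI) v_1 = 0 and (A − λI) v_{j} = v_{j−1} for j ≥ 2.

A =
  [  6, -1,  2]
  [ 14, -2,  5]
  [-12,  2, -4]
A Jordan chain for λ = 0 of length 3:
v_1 = (-2, -4, 4)ᵀ
v_2 = (6, 14, -12)ᵀ
v_3 = (1, 0, 0)ᵀ

Let N = A − (0)·I. We want v_3 with N^3 v_3 = 0 but N^2 v_3 ≠ 0; then v_{j-1} := N · v_j for j = 3, …, 2.

Pick v_3 = (1, 0, 0)ᵀ.
Then v_2 = N · v_3 = (6, 14, -12)ᵀ.
Then v_1 = N · v_2 = (-2, -4, 4)ᵀ.

Sanity check: (A − (0)·I) v_1 = (0, 0, 0)ᵀ = 0. ✓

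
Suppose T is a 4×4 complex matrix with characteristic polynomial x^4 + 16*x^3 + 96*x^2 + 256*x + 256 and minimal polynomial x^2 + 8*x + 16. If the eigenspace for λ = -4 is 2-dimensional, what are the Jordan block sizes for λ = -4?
Block sizes for λ = -4: [2, 2]

Step 1 — from the characteristic polynomial, algebraic multiplicity of λ = -4 is 4. From dim ker(T − (-4)·I) = 2, there are exactly 2 Jordan blocks for λ = -4.
Step 2 — from the minimal polynomial, the factor (x + 4)^2 tells us the largest block for λ = -4 has size 2.
Step 3 — with total size 4, 2 blocks, and largest block 2, the block sizes (in nonincreasing order) are [2, 2].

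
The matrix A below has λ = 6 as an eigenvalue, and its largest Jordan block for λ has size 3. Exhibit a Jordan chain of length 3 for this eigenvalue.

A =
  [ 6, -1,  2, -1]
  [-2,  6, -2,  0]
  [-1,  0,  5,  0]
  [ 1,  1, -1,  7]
A Jordan chain for λ = 6 of length 3:
v_1 = (-1, 2, 1, 0)ᵀ
v_2 = (0, -2, -1, 1)ᵀ
v_3 = (1, 0, 0, 0)ᵀ

Let N = A − (6)·I. We want v_3 with N^3 v_3 = 0 but N^2 v_3 ≠ 0; then v_{j-1} := N · v_j for j = 3, …, 2.

Pick v_3 = (1, 0, 0, 0)ᵀ.
Then v_2 = N · v_3 = (0, -2, -1, 1)ᵀ.
Then v_1 = N · v_2 = (-1, 2, 1, 0)ᵀ.

Sanity check: (A − (6)·I) v_1 = (0, 0, 0, 0)ᵀ = 0. ✓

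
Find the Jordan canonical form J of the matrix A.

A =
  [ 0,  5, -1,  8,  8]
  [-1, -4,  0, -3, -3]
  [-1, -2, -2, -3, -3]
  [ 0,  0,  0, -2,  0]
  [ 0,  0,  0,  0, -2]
J_3(-2) ⊕ J_1(-2) ⊕ J_1(-2)

The characteristic polynomial is
  det(x·I − A) = x^5 + 10*x^4 + 40*x^3 + 80*x^2 + 80*x + 32 = (x + 2)^5

Eigenvalues and multiplicities (the geometric multiplicity of λ is n − rank(A − λI), which equals the number of Jordan blocks for λ):
  λ = -2: algebraic multiplicity = 5, geometric multiplicity = 3

Determining the block sizes for each eigenvalue:
  λ = -2: with am = 5 and gm = 3, the partition is not yet determined (e.g. several partitions of 5 into 3 parts exist). Let N = A − (-2)·I. Computing rank(N^1) = 2, rank(N^2) = 1, rank(N^3) = 0; the number of blocks of size ≥ j is rank(N^{j−1}) − rank(N^j), giving [3, 1, 1]. So we have 1 block(s) of size 3, 2 block(s) of size 1 → block sizes [3, 1, 1]

Assembling the blocks gives a Jordan form
J =
  [-2,  1,  0,  0,  0]
  [ 0, -2,  1,  0,  0]
  [ 0,  0, -2,  0,  0]
  [ 0,  0,  0, -2,  0]
  [ 0,  0,  0,  0, -2]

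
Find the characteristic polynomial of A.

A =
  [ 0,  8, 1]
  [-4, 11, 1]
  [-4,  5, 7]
x^3 - 18*x^2 + 108*x - 216

Expanding det(x·I − A) (e.g. by cofactor expansion or by noting that A is similar to its Jordan form J, which has the same characteristic polynomial as A) gives
  χ_A(x) = x^3 - 18*x^2 + 108*x - 216
which factors as (x - 6)^3. The eigenvalues (with algebraic multiplicities) are λ = 6 with multiplicity 3.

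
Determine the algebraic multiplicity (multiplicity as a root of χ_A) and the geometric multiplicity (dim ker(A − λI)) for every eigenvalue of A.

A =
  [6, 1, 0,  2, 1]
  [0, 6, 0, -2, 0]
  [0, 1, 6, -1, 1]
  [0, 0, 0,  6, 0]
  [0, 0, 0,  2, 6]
λ = 6: alg = 5, geom = 3

Step 1 — factor the characteristic polynomial to read off the algebraic multiplicities:
  χ_A(x) = (x - 6)^5

Step 2 — compute geometric multiplicities via the rank-nullity identity g(λ) = n − rank(A − λI):
  rank(A − (6)·I) = 2, so dim ker(A − (6)·I) = n − 2 = 3

Summary:
  λ = 6: algebraic multiplicity = 5, geometric multiplicity = 3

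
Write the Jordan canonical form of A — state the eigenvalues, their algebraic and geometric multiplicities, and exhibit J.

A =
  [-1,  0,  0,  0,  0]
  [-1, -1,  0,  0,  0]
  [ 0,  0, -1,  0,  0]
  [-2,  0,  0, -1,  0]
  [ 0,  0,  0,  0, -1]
J_2(-1) ⊕ J_1(-1) ⊕ J_1(-1) ⊕ J_1(-1)

The characteristic polynomial is
  det(x·I − A) = x^5 + 5*x^4 + 10*x^3 + 10*x^2 + 5*x + 1 = (x + 1)^5

Eigenvalues and multiplicities (the geometric multiplicity of λ is n − rank(A − λI), which equals the number of Jordan blocks for λ):
  λ = -1: algebraic multiplicity = 5, geometric multiplicity = 4

Determining the block sizes for each eigenvalue:
  λ = -1: 4 blocks summing to 5 forces exactly one block of size 2 and the rest size 1 → block sizes [2, 1, 1, 1]

Assembling the blocks gives a Jordan form
J =
  [-1,  1,  0,  0,  0]
  [ 0, -1,  0,  0,  0]
  [ 0,  0, -1,  0,  0]
  [ 0,  0,  0, -1,  0]
  [ 0,  0,  0,  0, -1]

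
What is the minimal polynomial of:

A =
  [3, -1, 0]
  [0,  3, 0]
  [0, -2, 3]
x^2 - 6*x + 9

The characteristic polynomial is χ_A(x) = (x - 3)^3, so the eigenvalues are known. The minimal polynomial is
  m_A(x) = Π_λ (x − λ)^{k_λ}
where k_λ is the size of the *largest* Jordan block for λ (equivalently, the smallest k with (A − λI)^k v = 0 for every generalised eigenvector v of λ).

  λ = 3: largest Jordan block has size 2, contributing (x − 3)^2

So m_A(x) = (x - 3)^2 = x^2 - 6*x + 9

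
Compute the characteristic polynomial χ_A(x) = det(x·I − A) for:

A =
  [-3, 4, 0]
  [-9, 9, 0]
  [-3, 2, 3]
x^3 - 9*x^2 + 27*x - 27

Expanding det(x·I − A) (e.g. by cofactor expansion or by noting that A is similar to its Jordan form J, which has the same characteristic polynomial as A) gives
  χ_A(x) = x^3 - 9*x^2 + 27*x - 27
which factors as (x - 3)^3. The eigenvalues (with algebraic multiplicities) are λ = 3 with multiplicity 3.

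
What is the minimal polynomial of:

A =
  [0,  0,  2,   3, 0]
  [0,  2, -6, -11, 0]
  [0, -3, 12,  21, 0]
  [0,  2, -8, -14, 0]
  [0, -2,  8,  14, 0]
x^3

The characteristic polynomial is χ_A(x) = x^5, so the eigenvalues are known. The minimal polynomial is
  m_A(x) = Π_λ (x − λ)^{k_λ}
where k_λ is the size of the *largest* Jordan block for λ (equivalently, the smallest k with (A − λI)^k v = 0 for every generalised eigenvector v of λ).

  λ = 0: largest Jordan block has size 3, contributing (x − 0)^3

So m_A(x) = x^3 = x^3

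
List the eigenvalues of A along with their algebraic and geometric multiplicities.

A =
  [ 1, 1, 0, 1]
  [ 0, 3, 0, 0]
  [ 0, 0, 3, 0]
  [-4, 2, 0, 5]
λ = 3: alg = 4, geom = 3

Step 1 — factor the characteristic polynomial to read off the algebraic multiplicities:
  χ_A(x) = (x - 3)^4

Step 2 — compute geometric multiplicities via the rank-nullity identity g(λ) = n − rank(A − λI):
  rank(A − (3)·I) = 1, so dim ker(A − (3)·I) = n − 1 = 3

Summary:
  λ = 3: algebraic multiplicity = 4, geometric multiplicity = 3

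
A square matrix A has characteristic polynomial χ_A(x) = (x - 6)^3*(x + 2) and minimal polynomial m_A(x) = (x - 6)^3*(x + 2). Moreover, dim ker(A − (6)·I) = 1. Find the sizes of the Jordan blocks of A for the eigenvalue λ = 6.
Block sizes for λ = 6: [3]

Step 1 — from the characteristic polynomial, algebraic multiplicity of λ = 6 is 3. From dim ker(A − (6)·I) = 1, there are exactly 1 Jordan blocks for λ = 6.
Step 2 — from the minimal polynomial, the factor (x − 6)^3 tells us the largest block for λ = 6 has size 3.
Step 3 — with total size 3, 1 blocks, and largest block 3, the block sizes (in nonincreasing order) are [3].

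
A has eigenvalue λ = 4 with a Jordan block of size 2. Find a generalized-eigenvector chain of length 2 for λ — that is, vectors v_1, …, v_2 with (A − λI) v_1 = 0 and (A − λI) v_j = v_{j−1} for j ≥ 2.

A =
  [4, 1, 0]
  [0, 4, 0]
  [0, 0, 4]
A Jordan chain for λ = 4 of length 2:
v_1 = (1, 0, 0)ᵀ
v_2 = (0, 1, 0)ᵀ

Let N = A − (4)·I. We want v_2 with N^2 v_2 = 0 but N^1 v_2 ≠ 0; then v_{j-1} := N · v_j for j = 2, …, 2.

Pick v_2 = (0, 1, 0)ᵀ.
Then v_1 = N · v_2 = (1, 0, 0)ᵀ.

Sanity check: (A − (4)·I) v_1 = (0, 0, 0)ᵀ = 0. ✓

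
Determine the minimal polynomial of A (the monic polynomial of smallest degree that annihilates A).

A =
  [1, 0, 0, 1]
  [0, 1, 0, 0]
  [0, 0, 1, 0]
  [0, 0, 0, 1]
x^2 - 2*x + 1

The characteristic polynomial is χ_A(x) = (x - 1)^4, so the eigenvalues are known. The minimal polynomial is
  m_A(x) = Π_λ (x − λ)^{k_λ}
where k_λ is the size of the *largest* Jordan block for λ (equivalently, the smallest k with (A − λI)^k v = 0 for every generalised eigenvector v of λ).

  λ = 1: largest Jordan block has size 2, contributing (x − 1)^2

So m_A(x) = (x - 1)^2 = x^2 - 2*x + 1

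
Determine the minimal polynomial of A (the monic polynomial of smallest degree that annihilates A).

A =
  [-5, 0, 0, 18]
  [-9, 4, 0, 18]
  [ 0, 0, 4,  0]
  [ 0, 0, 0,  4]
x^2 + x - 20

The characteristic polynomial is χ_A(x) = (x - 4)^3*(x + 5), so the eigenvalues are known. The minimal polynomial is
  m_A(x) = Π_λ (x − λ)^{k_λ}
where k_λ is the size of the *largest* Jordan block for λ (equivalently, the smallest k with (A − λI)^k v = 0 for every generalised eigenvector v of λ).

  λ = -5: largest Jordan block has size 1, contributing (x + 5)
  λ = 4: largest Jordan block has size 1, contributing (x − 4)

So m_A(x) = (x - 4)*(x + 5) = x^2 + x - 20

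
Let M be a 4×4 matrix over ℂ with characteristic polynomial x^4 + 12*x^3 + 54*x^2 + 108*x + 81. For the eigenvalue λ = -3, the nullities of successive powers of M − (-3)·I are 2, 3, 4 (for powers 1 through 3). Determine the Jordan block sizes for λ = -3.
Block sizes for λ = -3: [3, 1]

From the dimensions of kernels of powers, the number of Jordan blocks of size at least j is d_j − d_{j−1} where d_j = dim ker(N^j) (with d_0 = 0). Computing the differences gives [2, 1, 1].
The number of blocks of size exactly k is (#blocks of size ≥ k) − (#blocks of size ≥ k + 1), so the partition is: 1 block(s) of size 1, 1 block(s) of size 3.
In nonincreasing order the block sizes are [3, 1].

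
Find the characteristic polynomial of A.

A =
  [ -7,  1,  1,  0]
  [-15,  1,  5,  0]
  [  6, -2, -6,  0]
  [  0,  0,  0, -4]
x^4 + 16*x^3 + 96*x^2 + 256*x + 256

Expanding det(x·I − A) (e.g. by cofactor expansion or by noting that A is similar to its Jordan form J, which has the same characteristic polynomial as A) gives
  χ_A(x) = x^4 + 16*x^3 + 96*x^2 + 256*x + 256
which factors as (x + 4)^4. The eigenvalues (with algebraic multiplicities) are λ = -4 with multiplicity 4.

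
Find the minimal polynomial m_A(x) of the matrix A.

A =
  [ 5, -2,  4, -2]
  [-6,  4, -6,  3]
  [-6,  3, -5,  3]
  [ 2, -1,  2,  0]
x^2 - 2*x + 1

The characteristic polynomial is χ_A(x) = (x - 1)^4, so the eigenvalues are known. The minimal polynomial is
  m_A(x) = Π_λ (x − λ)^{k_λ}
where k_λ is the size of the *largest* Jordan block for λ (equivalently, the smallest k with (A − λI)^k v = 0 for every generalised eigenvector v of λ).

  λ = 1: largest Jordan block has size 2, contributing (x − 1)^2

So m_A(x) = (x - 1)^2 = x^2 - 2*x + 1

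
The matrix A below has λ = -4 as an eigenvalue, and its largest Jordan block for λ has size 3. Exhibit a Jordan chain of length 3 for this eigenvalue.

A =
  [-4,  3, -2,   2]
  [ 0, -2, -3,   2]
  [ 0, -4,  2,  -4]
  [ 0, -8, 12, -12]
A Jordan chain for λ = -4 of length 3:
v_1 = (-2, 0, 0, 0)ᵀ
v_2 = (3, 2, -4, -8)ᵀ
v_3 = (0, 1, 0, 0)ᵀ

Let N = A − (-4)·I. We want v_3 with N^3 v_3 = 0 but N^2 v_3 ≠ 0; then v_{j-1} := N · v_j for j = 3, …, 2.

Pick v_3 = (0, 1, 0, 0)ᵀ.
Then v_2 = N · v_3 = (3, 2, -4, -8)ᵀ.
Then v_1 = N · v_2 = (-2, 0, 0, 0)ᵀ.

Sanity check: (A − (-4)·I) v_1 = (0, 0, 0, 0)ᵀ = 0. ✓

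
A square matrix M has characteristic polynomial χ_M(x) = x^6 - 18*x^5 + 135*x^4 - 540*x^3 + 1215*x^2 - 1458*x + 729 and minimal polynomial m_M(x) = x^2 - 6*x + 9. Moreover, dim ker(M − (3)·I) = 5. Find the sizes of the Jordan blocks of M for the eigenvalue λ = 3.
Block sizes for λ = 3: [2, 1, 1, 1, 1]

Step 1 — from the characteristic polynomial, algebraic multiplicity of λ = 3 is 6. From dim ker(M − (3)·I) = 5, there are exactly 5 Jordan blocks for λ = 3.
Step 2 — from the minimal polynomial, the factor (x − 3)^2 tells us the largest block for λ = 3 has size 2.
Step 3 — with total size 6, 5 blocks, and largest block 2, the block sizes (in nonincreasing order) are [2, 1, 1, 1, 1].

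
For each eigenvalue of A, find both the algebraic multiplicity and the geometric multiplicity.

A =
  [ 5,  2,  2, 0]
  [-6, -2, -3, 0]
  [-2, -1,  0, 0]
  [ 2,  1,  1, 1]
λ = 1: alg = 4, geom = 3

Step 1 — factor the characteristic polynomial to read off the algebraic multiplicities:
  χ_A(x) = (x - 1)^4

Step 2 — compute geometric multiplicities via the rank-nullity identity g(λ) = n − rank(A − λI):
  rank(A − (1)·I) = 1, so dim ker(A − (1)·I) = n − 1 = 3

Summary:
  λ = 1: algebraic multiplicity = 4, geometric multiplicity = 3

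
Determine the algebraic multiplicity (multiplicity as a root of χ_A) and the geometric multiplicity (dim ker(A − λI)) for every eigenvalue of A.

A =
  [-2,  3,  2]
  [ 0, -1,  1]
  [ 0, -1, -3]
λ = -2: alg = 3, geom = 1

Step 1 — factor the characteristic polynomial to read off the algebraic multiplicities:
  χ_A(x) = (x + 2)^3

Step 2 — compute geometric multiplicities via the rank-nullity identity g(λ) = n − rank(A − λI):
  rank(A − (-2)·I) = 2, so dim ker(A − (-2)·I) = n − 2 = 1

Summary:
  λ = -2: algebraic multiplicity = 3, geometric multiplicity = 1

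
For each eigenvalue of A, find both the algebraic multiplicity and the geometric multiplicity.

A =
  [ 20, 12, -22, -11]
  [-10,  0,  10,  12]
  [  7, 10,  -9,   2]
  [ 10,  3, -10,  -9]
λ = -2: alg = 2, geom = 1; λ = 3: alg = 2, geom = 1

Step 1 — factor the characteristic polynomial to read off the algebraic multiplicities:
  χ_A(x) = (x - 3)^2*(x + 2)^2

Step 2 — compute geometric multiplicities via the rank-nullity identity g(λ) = n − rank(A − λI):
  rank(A − (-2)·I) = 3, so dim ker(A − (-2)·I) = n − 3 = 1
  rank(A − (3)·I) = 3, so dim ker(A − (3)·I) = n − 3 = 1

Summary:
  λ = -2: algebraic multiplicity = 2, geometric multiplicity = 1
  λ = 3: algebraic multiplicity = 2, geometric multiplicity = 1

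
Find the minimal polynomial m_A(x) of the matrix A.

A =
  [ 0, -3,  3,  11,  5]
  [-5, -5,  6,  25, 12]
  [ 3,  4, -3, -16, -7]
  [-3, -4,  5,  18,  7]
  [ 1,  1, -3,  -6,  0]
x^3 - 6*x^2 + 12*x - 8

The characteristic polynomial is χ_A(x) = (x - 2)^5, so the eigenvalues are known. The minimal polynomial is
  m_A(x) = Π_λ (x − λ)^{k_λ}
where k_λ is the size of the *largest* Jordan block for λ (equivalently, the smallest k with (A − λI)^k v = 0 for every generalised eigenvector v of λ).

  λ = 2: largest Jordan block has size 3, contributing (x − 2)^3

So m_A(x) = (x - 2)^3 = x^3 - 6*x^2 + 12*x - 8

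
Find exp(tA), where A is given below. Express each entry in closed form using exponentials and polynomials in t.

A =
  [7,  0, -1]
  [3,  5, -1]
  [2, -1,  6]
e^{tA} =
  [-t^2*exp(6*t)/2 + t*exp(6*t) + exp(6*t), t^2*exp(6*t)/2, -t^2*exp(6*t)/2 - t*exp(6*t)]
  [-t^2*exp(6*t) + 3*t*exp(6*t), t^2*exp(6*t) - t*exp(6*t) + exp(6*t), -t^2*exp(6*t) - t*exp(6*t)]
  [-t^2*exp(6*t)/2 + 2*t*exp(6*t), t^2*exp(6*t)/2 - t*exp(6*t), -t^2*exp(6*t)/2 + exp(6*t)]

Strategy: write A = P · J · P⁻¹ where J is a Jordan canonical form, so e^{tA} = P · e^{tJ} · P⁻¹, and e^{tJ} can be computed block-by-block.

A has Jordan form
J =
  [6, 1, 0]
  [0, 6, 1]
  [0, 0, 6]
(up to reordering of blocks).

Per-block formulas:
  For a 3×3 Jordan block J_3(6): exp(t · J_3(6)) = e^(6t)·(I + t·N + (t^2/2)·N^2), where N is the 3×3 nilpotent shift.

After assembling e^{tJ} and conjugating by P, we get:

e^{tA} =
  [-t^2*exp(6*t)/2 + t*exp(6*t) + exp(6*t), t^2*exp(6*t)/2, -t^2*exp(6*t)/2 - t*exp(6*t)]
  [-t^2*exp(6*t) + 3*t*exp(6*t), t^2*exp(6*t) - t*exp(6*t) + exp(6*t), -t^2*exp(6*t) - t*exp(6*t)]
  [-t^2*exp(6*t)/2 + 2*t*exp(6*t), t^2*exp(6*t)/2 - t*exp(6*t), -t^2*exp(6*t)/2 + exp(6*t)]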